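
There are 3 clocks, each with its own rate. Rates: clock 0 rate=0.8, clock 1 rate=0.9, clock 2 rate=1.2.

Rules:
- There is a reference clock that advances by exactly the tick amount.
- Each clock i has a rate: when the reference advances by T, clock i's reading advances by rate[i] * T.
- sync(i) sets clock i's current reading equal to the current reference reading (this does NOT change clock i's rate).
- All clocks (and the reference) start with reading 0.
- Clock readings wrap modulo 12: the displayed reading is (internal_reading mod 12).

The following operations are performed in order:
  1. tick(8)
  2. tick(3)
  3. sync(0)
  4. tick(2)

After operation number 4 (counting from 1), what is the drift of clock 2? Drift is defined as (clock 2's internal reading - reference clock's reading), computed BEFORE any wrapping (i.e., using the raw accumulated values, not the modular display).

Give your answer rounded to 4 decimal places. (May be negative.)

After op 1 tick(8): ref=8.0000 raw=[6.4000 7.2000 9.6000]
After op 2 tick(3): ref=11.0000 raw=[8.8000 9.9000 13.2000]
After op 3 sync(0): ref=11.0000 raw=[11.0000 9.9000 13.2000]
After op 4 tick(2): ref=13.0000 raw=[12.6000 11.7000 15.6000]
Drift of clock 2 after op 4: 15.6000 - 13.0000 = 2.6000

Answer: 2.6000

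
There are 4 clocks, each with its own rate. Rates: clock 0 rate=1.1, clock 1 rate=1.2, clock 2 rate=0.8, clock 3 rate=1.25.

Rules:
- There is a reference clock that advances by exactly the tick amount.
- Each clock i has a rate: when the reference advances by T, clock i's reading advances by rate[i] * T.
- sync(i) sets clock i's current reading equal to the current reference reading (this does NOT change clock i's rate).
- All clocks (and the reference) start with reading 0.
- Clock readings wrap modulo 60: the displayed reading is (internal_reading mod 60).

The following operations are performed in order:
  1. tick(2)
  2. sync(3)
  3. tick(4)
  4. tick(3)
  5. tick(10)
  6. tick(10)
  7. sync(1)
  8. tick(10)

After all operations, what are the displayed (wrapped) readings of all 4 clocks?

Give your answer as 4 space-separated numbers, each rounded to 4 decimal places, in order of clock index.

Answer: 42.9000 41.0000 31.2000 48.2500

Derivation:
After op 1 tick(2): ref=2.0000 raw=[2.2000 2.4000 1.6000 2.5000]
After op 2 sync(3): ref=2.0000 raw=[2.2000 2.4000 1.6000 2.0000]
After op 3 tick(4): ref=6.0000 raw=[6.6000 7.2000 4.8000 7.0000]
After op 4 tick(3): ref=9.0000 raw=[9.9000 10.8000 7.2000 10.7500]
After op 5 tick(10): ref=19.0000 raw=[20.9000 22.8000 15.2000 23.2500]
After op 6 tick(10): ref=29.0000 raw=[31.9000 34.8000 23.2000 35.7500]
After op 7 sync(1): ref=29.0000 raw=[31.9000 29.0000 23.2000 35.7500]
After op 8 tick(10): ref=39.0000 raw=[42.9000 41.0000 31.2000 48.2500]
Wrap final raw readings (mod 60): 42.9000 mod 60 = 42.9000; 41.0000 mod 60 = 41.0000; 31.2000 mod 60 = 31.2000; 48.2500 mod 60 = 48.2500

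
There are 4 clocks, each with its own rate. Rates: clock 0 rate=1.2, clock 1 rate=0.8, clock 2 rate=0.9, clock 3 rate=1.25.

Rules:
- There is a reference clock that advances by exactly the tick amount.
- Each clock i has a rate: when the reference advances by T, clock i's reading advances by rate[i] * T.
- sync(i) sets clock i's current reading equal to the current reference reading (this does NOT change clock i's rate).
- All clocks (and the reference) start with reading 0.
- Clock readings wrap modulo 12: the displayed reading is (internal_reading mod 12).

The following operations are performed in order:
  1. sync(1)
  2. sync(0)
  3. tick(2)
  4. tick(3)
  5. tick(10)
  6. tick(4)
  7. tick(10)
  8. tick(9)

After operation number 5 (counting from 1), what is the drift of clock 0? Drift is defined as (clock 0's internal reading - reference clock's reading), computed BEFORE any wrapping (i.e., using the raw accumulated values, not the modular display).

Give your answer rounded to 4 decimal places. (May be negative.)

Answer: 3.0000

Derivation:
After op 1 sync(1): ref=0.0000 raw=[0.0000 0.0000 0.0000 0.0000]
After op 2 sync(0): ref=0.0000 raw=[0.0000 0.0000 0.0000 0.0000]
After op 3 tick(2): ref=2.0000 raw=[2.4000 1.6000 1.8000 2.5000]
After op 4 tick(3): ref=5.0000 raw=[6.0000 4.0000 4.5000 6.2500]
After op 5 tick(10): ref=15.0000 raw=[18.0000 12.0000 13.5000 18.7500]
Drift of clock 0 after op 5: 18.0000 - 15.0000 = 3.0000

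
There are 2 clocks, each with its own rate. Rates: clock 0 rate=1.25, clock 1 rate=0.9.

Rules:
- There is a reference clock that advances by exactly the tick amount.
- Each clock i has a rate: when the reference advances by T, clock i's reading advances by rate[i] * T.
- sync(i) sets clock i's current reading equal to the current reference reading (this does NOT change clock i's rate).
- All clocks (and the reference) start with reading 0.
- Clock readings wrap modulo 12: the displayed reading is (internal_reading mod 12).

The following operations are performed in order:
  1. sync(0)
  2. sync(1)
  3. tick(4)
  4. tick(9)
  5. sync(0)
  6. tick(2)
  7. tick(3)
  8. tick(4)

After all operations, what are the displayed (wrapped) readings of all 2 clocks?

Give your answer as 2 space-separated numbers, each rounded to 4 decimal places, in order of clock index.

After op 1 sync(0): ref=0.0000 raw=[0.0000 0.0000]
After op 2 sync(1): ref=0.0000 raw=[0.0000 0.0000]
After op 3 tick(4): ref=4.0000 raw=[5.0000 3.6000]
After op 4 tick(9): ref=13.0000 raw=[16.2500 11.7000]
After op 5 sync(0): ref=13.0000 raw=[13.0000 11.7000]
After op 6 tick(2): ref=15.0000 raw=[15.5000 13.5000]
After op 7 tick(3): ref=18.0000 raw=[19.2500 16.2000]
After op 8 tick(4): ref=22.0000 raw=[24.2500 19.8000]
Wrap final raw readings (mod 12): 24.2500 mod 12 = 0.2500; 19.8000 mod 12 = 7.8000

Answer: 0.2500 7.8000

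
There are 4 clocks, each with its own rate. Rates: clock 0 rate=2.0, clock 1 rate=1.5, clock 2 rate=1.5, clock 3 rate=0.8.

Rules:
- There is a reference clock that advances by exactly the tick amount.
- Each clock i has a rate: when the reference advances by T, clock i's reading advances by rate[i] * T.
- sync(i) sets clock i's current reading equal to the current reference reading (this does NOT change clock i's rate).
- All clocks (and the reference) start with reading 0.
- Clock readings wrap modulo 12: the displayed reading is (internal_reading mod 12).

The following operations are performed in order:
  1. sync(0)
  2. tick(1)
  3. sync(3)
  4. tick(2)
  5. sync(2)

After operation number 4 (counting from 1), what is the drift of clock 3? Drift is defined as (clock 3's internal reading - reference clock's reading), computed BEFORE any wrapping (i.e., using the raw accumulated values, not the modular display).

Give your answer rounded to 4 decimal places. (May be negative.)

After op 1 sync(0): ref=0.0000 raw=[0.0000 0.0000 0.0000 0.0000]
After op 2 tick(1): ref=1.0000 raw=[2.0000 1.5000 1.5000 0.8000]
After op 3 sync(3): ref=1.0000 raw=[2.0000 1.5000 1.5000 1.0000]
After op 4 tick(2): ref=3.0000 raw=[6.0000 4.5000 4.5000 2.6000]
Drift of clock 3 after op 4: 2.6000 - 3.0000 = -0.4000

Answer: -0.4000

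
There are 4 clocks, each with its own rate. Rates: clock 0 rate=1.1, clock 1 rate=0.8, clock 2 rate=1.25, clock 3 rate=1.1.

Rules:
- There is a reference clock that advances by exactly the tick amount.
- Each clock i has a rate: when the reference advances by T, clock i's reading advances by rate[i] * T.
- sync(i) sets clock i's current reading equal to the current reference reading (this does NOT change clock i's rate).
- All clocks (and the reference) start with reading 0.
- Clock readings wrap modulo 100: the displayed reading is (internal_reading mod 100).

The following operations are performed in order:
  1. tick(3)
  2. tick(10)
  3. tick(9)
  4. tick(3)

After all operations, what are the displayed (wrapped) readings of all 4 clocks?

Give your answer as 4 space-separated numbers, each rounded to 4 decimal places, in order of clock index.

Answer: 27.5000 20.0000 31.2500 27.5000

Derivation:
After op 1 tick(3): ref=3.0000 raw=[3.3000 2.4000 3.7500 3.3000]
After op 2 tick(10): ref=13.0000 raw=[14.3000 10.4000 16.2500 14.3000]
After op 3 tick(9): ref=22.0000 raw=[24.2000 17.6000 27.5000 24.2000]
After op 4 tick(3): ref=25.0000 raw=[27.5000 20.0000 31.2500 27.5000]
Wrap final raw readings (mod 100): 27.5000 mod 100 = 27.5000; 20.0000 mod 100 = 20.0000; 31.2500 mod 100 = 31.2500; 27.5000 mod 100 = 27.5000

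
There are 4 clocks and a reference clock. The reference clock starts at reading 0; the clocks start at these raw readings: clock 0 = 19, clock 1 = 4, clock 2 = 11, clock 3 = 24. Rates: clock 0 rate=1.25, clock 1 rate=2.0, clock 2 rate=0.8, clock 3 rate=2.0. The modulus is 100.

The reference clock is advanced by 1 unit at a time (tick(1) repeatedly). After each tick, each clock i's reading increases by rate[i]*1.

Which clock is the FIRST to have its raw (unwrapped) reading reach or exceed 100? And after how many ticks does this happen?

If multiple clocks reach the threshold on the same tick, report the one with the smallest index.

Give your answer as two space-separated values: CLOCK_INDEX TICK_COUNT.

Answer: 3 38

Derivation:
clock 0: start=19, rate=1.25, needs 100-19 = 81; ticks = ceil(81/1.25) = ceil(64.8000) = 65; reading at tick 65 = 19 + 1.25*65 = 100.2500
clock 1: start=4, rate=2.0, needs 100-4 = 96; ticks = ceil(96/2.0) = ceil(48.0000) = 48; reading at tick 48 = 4 + 2.0*48 = 100.0000
clock 2: start=11, rate=0.8, needs 100-11 = 89; ticks = ceil(89/0.8) = ceil(111.2500) = 112; reading at tick 112 = 11 + 0.8*112 = 100.6000
clock 3: start=24, rate=2.0, needs 100-24 = 76; ticks = ceil(76/2.0) = ceil(38.0000) = 38; reading at tick 38 = 24 + 2.0*38 = 100.0000
Minimum tick count = 38; winners = [3]; smallest index = 3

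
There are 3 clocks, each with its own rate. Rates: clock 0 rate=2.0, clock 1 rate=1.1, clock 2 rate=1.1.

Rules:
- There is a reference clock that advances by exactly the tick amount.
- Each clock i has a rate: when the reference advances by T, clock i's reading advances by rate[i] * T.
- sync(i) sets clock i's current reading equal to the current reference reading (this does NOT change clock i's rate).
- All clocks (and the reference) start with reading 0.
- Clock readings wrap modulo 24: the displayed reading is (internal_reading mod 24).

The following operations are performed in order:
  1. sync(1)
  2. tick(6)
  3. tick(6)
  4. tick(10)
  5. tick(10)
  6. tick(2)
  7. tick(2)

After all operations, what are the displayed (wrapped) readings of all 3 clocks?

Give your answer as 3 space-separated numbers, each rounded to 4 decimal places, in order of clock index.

After op 1 sync(1): ref=0.0000 raw=[0.0000 0.0000 0.0000]
After op 2 tick(6): ref=6.0000 raw=[12.0000 6.6000 6.6000]
After op 3 tick(6): ref=12.0000 raw=[24.0000 13.2000 13.2000]
After op 4 tick(10): ref=22.0000 raw=[44.0000 24.2000 24.2000]
After op 5 tick(10): ref=32.0000 raw=[64.0000 35.2000 35.2000]
After op 6 tick(2): ref=34.0000 raw=[68.0000 37.4000 37.4000]
After op 7 tick(2): ref=36.0000 raw=[72.0000 39.6000 39.6000]
Wrap final raw readings (mod 24): 72.0000 mod 24 = 0.0000; 39.6000 mod 24 = 15.6000; 39.6000 mod 24 = 15.6000

Answer: 0.0000 15.6000 15.6000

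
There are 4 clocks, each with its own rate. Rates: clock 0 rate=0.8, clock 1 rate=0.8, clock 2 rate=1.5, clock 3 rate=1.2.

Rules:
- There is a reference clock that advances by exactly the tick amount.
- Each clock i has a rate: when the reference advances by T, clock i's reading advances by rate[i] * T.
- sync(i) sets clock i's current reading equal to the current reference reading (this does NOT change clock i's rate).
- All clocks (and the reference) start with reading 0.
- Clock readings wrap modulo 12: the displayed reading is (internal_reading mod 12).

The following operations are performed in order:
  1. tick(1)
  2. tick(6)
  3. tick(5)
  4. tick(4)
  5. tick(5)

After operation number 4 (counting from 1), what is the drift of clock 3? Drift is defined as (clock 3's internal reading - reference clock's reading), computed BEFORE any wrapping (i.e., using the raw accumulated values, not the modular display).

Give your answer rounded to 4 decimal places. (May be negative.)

After op 1 tick(1): ref=1.0000 raw=[0.8000 0.8000 1.5000 1.2000]
After op 2 tick(6): ref=7.0000 raw=[5.6000 5.6000 10.5000 8.4000]
After op 3 tick(5): ref=12.0000 raw=[9.6000 9.6000 18.0000 14.4000]
After op 4 tick(4): ref=16.0000 raw=[12.8000 12.8000 24.0000 19.2000]
Drift of clock 3 after op 4: 19.2000 - 16.0000 = 3.2000

Answer: 3.2000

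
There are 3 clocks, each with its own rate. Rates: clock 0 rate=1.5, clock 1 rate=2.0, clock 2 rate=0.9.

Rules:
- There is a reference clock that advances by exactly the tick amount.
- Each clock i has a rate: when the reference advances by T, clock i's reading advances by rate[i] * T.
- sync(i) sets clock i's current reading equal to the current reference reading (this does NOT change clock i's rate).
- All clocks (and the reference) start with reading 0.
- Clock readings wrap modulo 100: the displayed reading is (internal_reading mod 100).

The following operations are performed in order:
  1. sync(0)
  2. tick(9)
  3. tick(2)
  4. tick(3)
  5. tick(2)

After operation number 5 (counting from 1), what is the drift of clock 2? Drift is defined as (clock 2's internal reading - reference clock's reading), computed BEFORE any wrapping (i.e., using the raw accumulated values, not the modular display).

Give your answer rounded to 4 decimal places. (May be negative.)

Answer: -1.6000

Derivation:
After op 1 sync(0): ref=0.0000 raw=[0.0000 0.0000 0.0000]
After op 2 tick(9): ref=9.0000 raw=[13.5000 18.0000 8.1000]
After op 3 tick(2): ref=11.0000 raw=[16.5000 22.0000 9.9000]
After op 4 tick(3): ref=14.0000 raw=[21.0000 28.0000 12.6000]
After op 5 tick(2): ref=16.0000 raw=[24.0000 32.0000 14.4000]
Drift of clock 2 after op 5: 14.4000 - 16.0000 = -1.6000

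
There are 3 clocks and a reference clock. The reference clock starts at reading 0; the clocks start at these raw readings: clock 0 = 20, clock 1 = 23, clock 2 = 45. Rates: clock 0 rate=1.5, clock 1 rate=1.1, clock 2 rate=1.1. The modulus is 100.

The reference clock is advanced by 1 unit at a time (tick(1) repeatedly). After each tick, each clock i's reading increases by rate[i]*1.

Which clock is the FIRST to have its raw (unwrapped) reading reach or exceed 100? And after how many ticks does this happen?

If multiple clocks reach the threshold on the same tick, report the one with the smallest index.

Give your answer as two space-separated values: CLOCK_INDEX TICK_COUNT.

Answer: 2 50

Derivation:
clock 0: start=20, rate=1.5, needs 100-20 = 80; ticks = ceil(80/1.5) = ceil(53.3333) = 54; reading at tick 54 = 20 + 1.5*54 = 101.0000
clock 1: start=23, rate=1.1, needs 100-23 = 77; ticks = ceil(77/1.1) = ceil(70.0000) = 70; reading at tick 70 = 23 + 1.1*70 = 100.0000
clock 2: start=45, rate=1.1, needs 100-45 = 55; ticks = ceil(55/1.1) = ceil(50.0000) = 50; reading at tick 50 = 45 + 1.1*50 = 100.0000
Minimum tick count = 50; winners = [2]; smallest index = 2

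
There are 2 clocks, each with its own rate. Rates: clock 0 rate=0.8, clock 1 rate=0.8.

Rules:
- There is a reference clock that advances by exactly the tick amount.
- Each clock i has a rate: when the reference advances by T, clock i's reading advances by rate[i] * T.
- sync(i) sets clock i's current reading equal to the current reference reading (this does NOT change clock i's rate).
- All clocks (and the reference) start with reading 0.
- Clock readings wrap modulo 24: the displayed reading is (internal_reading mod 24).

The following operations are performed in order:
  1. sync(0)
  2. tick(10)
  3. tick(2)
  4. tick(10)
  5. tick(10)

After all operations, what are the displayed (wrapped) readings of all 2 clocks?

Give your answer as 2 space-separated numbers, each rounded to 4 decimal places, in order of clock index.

Answer: 1.6000 1.6000

Derivation:
After op 1 sync(0): ref=0.0000 raw=[0.0000 0.0000]
After op 2 tick(10): ref=10.0000 raw=[8.0000 8.0000]
After op 3 tick(2): ref=12.0000 raw=[9.6000 9.6000]
After op 4 tick(10): ref=22.0000 raw=[17.6000 17.6000]
After op 5 tick(10): ref=32.0000 raw=[25.6000 25.6000]
Wrap final raw readings (mod 24): 25.6000 mod 24 = 1.6000; 25.6000 mod 24 = 1.6000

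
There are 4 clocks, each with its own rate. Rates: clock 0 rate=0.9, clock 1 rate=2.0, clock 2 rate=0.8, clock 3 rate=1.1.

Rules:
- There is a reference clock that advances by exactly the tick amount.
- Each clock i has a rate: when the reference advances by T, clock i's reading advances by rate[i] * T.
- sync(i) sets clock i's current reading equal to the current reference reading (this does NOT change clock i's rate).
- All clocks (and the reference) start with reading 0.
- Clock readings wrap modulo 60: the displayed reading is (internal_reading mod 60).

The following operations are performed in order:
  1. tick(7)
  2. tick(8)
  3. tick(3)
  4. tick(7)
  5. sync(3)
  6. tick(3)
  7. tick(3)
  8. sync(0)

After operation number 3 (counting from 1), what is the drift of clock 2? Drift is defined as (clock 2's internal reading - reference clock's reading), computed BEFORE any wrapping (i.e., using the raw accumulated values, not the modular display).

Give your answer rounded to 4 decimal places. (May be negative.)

After op 1 tick(7): ref=7.0000 raw=[6.3000 14.0000 5.6000 7.7000]
After op 2 tick(8): ref=15.0000 raw=[13.5000 30.0000 12.0000 16.5000]
After op 3 tick(3): ref=18.0000 raw=[16.2000 36.0000 14.4000 19.8000]
Drift of clock 2 after op 3: 14.4000 - 18.0000 = -3.6000

Answer: -3.6000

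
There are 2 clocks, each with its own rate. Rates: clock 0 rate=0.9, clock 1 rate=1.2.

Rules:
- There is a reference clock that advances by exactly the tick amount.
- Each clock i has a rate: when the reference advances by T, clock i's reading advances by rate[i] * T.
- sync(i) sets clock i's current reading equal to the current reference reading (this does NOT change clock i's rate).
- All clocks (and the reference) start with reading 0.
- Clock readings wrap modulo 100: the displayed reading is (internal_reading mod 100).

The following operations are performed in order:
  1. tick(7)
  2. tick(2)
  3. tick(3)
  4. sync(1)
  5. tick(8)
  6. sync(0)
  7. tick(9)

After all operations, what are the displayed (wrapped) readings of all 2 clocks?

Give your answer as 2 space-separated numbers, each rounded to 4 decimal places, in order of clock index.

After op 1 tick(7): ref=7.0000 raw=[6.3000 8.4000]
After op 2 tick(2): ref=9.0000 raw=[8.1000 10.8000]
After op 3 tick(3): ref=12.0000 raw=[10.8000 14.4000]
After op 4 sync(1): ref=12.0000 raw=[10.8000 12.0000]
After op 5 tick(8): ref=20.0000 raw=[18.0000 21.6000]
After op 6 sync(0): ref=20.0000 raw=[20.0000 21.6000]
After op 7 tick(9): ref=29.0000 raw=[28.1000 32.4000]
Wrap final raw readings (mod 100): 28.1000 mod 100 = 28.1000; 32.4000 mod 100 = 32.4000

Answer: 28.1000 32.4000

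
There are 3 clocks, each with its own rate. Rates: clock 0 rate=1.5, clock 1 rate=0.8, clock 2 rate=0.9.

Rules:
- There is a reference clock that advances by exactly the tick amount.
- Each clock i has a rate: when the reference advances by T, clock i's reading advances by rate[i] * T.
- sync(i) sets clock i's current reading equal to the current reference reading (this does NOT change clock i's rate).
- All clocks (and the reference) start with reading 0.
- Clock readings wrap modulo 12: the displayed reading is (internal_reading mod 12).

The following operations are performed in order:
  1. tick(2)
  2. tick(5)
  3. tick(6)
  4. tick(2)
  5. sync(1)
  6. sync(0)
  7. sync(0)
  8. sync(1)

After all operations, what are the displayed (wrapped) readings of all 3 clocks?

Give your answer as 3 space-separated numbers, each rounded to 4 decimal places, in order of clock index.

After op 1 tick(2): ref=2.0000 raw=[3.0000 1.6000 1.8000]
After op 2 tick(5): ref=7.0000 raw=[10.5000 5.6000 6.3000]
After op 3 tick(6): ref=13.0000 raw=[19.5000 10.4000 11.7000]
After op 4 tick(2): ref=15.0000 raw=[22.5000 12.0000 13.5000]
After op 5 sync(1): ref=15.0000 raw=[22.5000 15.0000 13.5000]
After op 6 sync(0): ref=15.0000 raw=[15.0000 15.0000 13.5000]
After op 7 sync(0): ref=15.0000 raw=[15.0000 15.0000 13.5000]
After op 8 sync(1): ref=15.0000 raw=[15.0000 15.0000 13.5000]
Wrap final raw readings (mod 12): 15.0000 mod 12 = 3.0000; 15.0000 mod 12 = 3.0000; 13.5000 mod 12 = 1.5000

Answer: 3.0000 3.0000 1.5000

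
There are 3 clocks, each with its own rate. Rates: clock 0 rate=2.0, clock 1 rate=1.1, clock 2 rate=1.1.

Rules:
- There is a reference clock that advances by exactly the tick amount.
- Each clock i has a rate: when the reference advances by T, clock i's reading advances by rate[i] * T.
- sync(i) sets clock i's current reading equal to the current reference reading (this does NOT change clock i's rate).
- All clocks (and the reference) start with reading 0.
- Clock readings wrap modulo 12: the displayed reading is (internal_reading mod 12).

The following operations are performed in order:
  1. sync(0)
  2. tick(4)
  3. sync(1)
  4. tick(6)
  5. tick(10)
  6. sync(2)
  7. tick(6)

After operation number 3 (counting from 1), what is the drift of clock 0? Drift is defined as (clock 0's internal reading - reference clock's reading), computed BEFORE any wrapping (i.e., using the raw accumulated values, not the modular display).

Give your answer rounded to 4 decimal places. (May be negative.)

After op 1 sync(0): ref=0.0000 raw=[0.0000 0.0000 0.0000]
After op 2 tick(4): ref=4.0000 raw=[8.0000 4.4000 4.4000]
After op 3 sync(1): ref=4.0000 raw=[8.0000 4.0000 4.4000]
Drift of clock 0 after op 3: 8.0000 - 4.0000 = 4.0000

Answer: 4.0000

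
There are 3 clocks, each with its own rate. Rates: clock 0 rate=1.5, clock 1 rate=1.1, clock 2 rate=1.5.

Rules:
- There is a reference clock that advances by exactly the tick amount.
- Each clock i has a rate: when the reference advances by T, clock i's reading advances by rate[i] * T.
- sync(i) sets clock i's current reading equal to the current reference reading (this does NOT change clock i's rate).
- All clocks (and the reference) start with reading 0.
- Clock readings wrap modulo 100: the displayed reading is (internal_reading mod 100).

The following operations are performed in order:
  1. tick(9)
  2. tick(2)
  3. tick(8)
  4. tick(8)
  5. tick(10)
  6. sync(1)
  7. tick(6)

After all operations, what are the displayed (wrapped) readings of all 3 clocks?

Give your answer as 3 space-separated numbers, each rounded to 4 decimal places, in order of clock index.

Answer: 64.5000 43.6000 64.5000

Derivation:
After op 1 tick(9): ref=9.0000 raw=[13.5000 9.9000 13.5000]
After op 2 tick(2): ref=11.0000 raw=[16.5000 12.1000 16.5000]
After op 3 tick(8): ref=19.0000 raw=[28.5000 20.9000 28.5000]
After op 4 tick(8): ref=27.0000 raw=[40.5000 29.7000 40.5000]
After op 5 tick(10): ref=37.0000 raw=[55.5000 40.7000 55.5000]
After op 6 sync(1): ref=37.0000 raw=[55.5000 37.0000 55.5000]
After op 7 tick(6): ref=43.0000 raw=[64.5000 43.6000 64.5000]
Wrap final raw readings (mod 100): 64.5000 mod 100 = 64.5000; 43.6000 mod 100 = 43.6000; 64.5000 mod 100 = 64.5000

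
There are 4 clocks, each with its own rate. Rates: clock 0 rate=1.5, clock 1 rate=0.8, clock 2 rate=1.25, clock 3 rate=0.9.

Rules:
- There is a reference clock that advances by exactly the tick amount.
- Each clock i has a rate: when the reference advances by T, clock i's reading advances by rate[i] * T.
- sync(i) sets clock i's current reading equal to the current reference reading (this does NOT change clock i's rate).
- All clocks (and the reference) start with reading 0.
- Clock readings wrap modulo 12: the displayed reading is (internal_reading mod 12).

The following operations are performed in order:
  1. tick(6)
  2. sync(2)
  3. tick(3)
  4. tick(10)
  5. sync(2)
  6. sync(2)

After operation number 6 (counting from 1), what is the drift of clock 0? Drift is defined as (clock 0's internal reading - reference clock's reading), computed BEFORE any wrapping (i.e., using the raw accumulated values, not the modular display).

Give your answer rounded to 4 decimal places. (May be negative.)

After op 1 tick(6): ref=6.0000 raw=[9.0000 4.8000 7.5000 5.4000]
After op 2 sync(2): ref=6.0000 raw=[9.0000 4.8000 6.0000 5.4000]
After op 3 tick(3): ref=9.0000 raw=[13.5000 7.2000 9.7500 8.1000]
After op 4 tick(10): ref=19.0000 raw=[28.5000 15.2000 22.2500 17.1000]
After op 5 sync(2): ref=19.0000 raw=[28.5000 15.2000 19.0000 17.1000]
After op 6 sync(2): ref=19.0000 raw=[28.5000 15.2000 19.0000 17.1000]
Drift of clock 0 after op 6: 28.5000 - 19.0000 = 9.5000

Answer: 9.5000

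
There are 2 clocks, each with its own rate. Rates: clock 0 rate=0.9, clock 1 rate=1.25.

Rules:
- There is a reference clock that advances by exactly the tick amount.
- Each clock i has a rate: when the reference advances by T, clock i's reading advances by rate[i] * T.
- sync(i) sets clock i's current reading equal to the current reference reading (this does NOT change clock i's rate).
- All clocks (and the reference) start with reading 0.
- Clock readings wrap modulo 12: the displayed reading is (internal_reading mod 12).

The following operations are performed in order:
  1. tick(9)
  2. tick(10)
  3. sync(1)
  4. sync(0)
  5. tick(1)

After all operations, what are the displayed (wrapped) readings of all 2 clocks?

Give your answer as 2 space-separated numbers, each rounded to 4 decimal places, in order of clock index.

After op 1 tick(9): ref=9.0000 raw=[8.1000 11.2500]
After op 2 tick(10): ref=19.0000 raw=[17.1000 23.7500]
After op 3 sync(1): ref=19.0000 raw=[17.1000 19.0000]
After op 4 sync(0): ref=19.0000 raw=[19.0000 19.0000]
After op 5 tick(1): ref=20.0000 raw=[19.9000 20.2500]
Wrap final raw readings (mod 12): 19.9000 mod 12 = 7.9000; 20.2500 mod 12 = 8.2500

Answer: 7.9000 8.2500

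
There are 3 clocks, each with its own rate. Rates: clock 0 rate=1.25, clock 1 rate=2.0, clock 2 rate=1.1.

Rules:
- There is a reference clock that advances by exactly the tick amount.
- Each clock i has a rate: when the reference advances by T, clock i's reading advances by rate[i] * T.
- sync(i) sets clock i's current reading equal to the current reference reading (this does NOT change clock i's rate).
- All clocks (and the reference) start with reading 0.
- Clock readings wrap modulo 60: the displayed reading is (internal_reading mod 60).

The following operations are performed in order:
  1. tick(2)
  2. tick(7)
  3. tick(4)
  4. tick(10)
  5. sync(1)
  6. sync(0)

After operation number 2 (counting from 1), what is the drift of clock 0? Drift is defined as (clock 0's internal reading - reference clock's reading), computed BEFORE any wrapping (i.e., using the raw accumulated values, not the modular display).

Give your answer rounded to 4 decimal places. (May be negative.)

After op 1 tick(2): ref=2.0000 raw=[2.5000 4.0000 2.2000]
After op 2 tick(7): ref=9.0000 raw=[11.2500 18.0000 9.9000]
Drift of clock 0 after op 2: 11.2500 - 9.0000 = 2.2500

Answer: 2.2500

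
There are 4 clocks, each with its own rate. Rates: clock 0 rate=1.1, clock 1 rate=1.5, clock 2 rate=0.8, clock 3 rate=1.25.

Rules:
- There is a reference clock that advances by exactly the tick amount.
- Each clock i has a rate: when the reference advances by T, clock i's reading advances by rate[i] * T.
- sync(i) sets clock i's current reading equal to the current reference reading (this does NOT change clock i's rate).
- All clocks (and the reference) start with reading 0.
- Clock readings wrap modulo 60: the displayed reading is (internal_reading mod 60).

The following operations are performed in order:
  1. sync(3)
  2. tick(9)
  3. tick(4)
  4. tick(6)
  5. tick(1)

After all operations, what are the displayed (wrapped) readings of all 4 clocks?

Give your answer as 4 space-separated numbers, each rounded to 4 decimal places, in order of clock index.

After op 1 sync(3): ref=0.0000 raw=[0.0000 0.0000 0.0000 0.0000]
After op 2 tick(9): ref=9.0000 raw=[9.9000 13.5000 7.2000 11.2500]
After op 3 tick(4): ref=13.0000 raw=[14.3000 19.5000 10.4000 16.2500]
After op 4 tick(6): ref=19.0000 raw=[20.9000 28.5000 15.2000 23.7500]
After op 5 tick(1): ref=20.0000 raw=[22.0000 30.0000 16.0000 25.0000]
Wrap final raw readings (mod 60): 22.0000 mod 60 = 22.0000; 30.0000 mod 60 = 30.0000; 16.0000 mod 60 = 16.0000; 25.0000 mod 60 = 25.0000

Answer: 22.0000 30.0000 16.0000 25.0000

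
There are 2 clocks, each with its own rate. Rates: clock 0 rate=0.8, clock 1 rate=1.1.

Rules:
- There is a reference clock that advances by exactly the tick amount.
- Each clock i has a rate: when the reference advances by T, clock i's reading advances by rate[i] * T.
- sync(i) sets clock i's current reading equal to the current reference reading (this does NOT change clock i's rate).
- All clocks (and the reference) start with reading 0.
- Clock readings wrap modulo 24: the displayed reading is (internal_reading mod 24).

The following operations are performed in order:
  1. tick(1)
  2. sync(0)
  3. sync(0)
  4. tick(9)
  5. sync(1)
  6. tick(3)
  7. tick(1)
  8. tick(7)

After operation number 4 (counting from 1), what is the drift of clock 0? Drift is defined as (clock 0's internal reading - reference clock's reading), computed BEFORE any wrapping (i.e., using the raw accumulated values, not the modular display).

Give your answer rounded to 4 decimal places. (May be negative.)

After op 1 tick(1): ref=1.0000 raw=[0.8000 1.1000]
After op 2 sync(0): ref=1.0000 raw=[1.0000 1.1000]
After op 3 sync(0): ref=1.0000 raw=[1.0000 1.1000]
After op 4 tick(9): ref=10.0000 raw=[8.2000 11.0000]
Drift of clock 0 after op 4: 8.2000 - 10.0000 = -1.8000

Answer: -1.8000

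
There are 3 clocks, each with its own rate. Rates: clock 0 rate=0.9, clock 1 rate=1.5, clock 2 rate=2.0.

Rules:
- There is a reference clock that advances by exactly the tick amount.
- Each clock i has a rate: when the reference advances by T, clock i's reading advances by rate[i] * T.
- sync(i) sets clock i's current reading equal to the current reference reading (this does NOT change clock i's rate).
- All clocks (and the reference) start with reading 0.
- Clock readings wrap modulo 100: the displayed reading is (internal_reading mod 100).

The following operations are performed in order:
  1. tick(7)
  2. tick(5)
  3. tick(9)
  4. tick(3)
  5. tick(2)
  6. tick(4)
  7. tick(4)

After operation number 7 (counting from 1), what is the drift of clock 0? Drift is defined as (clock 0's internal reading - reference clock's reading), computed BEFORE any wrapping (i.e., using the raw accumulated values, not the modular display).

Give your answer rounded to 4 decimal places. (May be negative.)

After op 1 tick(7): ref=7.0000 raw=[6.3000 10.5000 14.0000]
After op 2 tick(5): ref=12.0000 raw=[10.8000 18.0000 24.0000]
After op 3 tick(9): ref=21.0000 raw=[18.9000 31.5000 42.0000]
After op 4 tick(3): ref=24.0000 raw=[21.6000 36.0000 48.0000]
After op 5 tick(2): ref=26.0000 raw=[23.4000 39.0000 52.0000]
After op 6 tick(4): ref=30.0000 raw=[27.0000 45.0000 60.0000]
After op 7 tick(4): ref=34.0000 raw=[30.6000 51.0000 68.0000]
Drift of clock 0 after op 7: 30.6000 - 34.0000 = -3.4000

Answer: -3.4000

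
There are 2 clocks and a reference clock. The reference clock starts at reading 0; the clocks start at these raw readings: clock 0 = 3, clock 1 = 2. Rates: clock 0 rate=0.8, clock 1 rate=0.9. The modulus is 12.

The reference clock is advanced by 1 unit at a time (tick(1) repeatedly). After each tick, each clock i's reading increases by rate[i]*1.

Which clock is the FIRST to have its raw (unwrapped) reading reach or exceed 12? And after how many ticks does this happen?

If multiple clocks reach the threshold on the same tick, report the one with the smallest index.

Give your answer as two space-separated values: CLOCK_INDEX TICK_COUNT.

Answer: 0 12

Derivation:
clock 0: start=3, rate=0.8, needs 12-3 = 9; ticks = ceil(9/0.8) = ceil(11.2500) = 12; reading at tick 12 = 3 + 0.8*12 = 12.6000
clock 1: start=2, rate=0.9, needs 12-2 = 10; ticks = ceil(10/0.9) = ceil(11.1111) = 12; reading at tick 12 = 2 + 0.9*12 = 12.8000
Minimum tick count = 12; winners = [0, 1]; smallest index = 0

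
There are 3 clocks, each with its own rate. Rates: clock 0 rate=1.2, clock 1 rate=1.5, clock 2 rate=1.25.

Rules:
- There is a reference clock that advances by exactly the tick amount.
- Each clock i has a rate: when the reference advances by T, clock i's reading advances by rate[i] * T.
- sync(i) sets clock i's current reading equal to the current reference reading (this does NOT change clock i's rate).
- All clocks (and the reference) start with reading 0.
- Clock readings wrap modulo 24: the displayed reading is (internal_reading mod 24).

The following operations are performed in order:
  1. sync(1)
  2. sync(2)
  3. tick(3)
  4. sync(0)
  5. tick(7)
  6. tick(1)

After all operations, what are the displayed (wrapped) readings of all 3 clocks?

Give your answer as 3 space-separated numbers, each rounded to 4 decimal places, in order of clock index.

After op 1 sync(1): ref=0.0000 raw=[0.0000 0.0000 0.0000]
After op 2 sync(2): ref=0.0000 raw=[0.0000 0.0000 0.0000]
After op 3 tick(3): ref=3.0000 raw=[3.6000 4.5000 3.7500]
After op 4 sync(0): ref=3.0000 raw=[3.0000 4.5000 3.7500]
After op 5 tick(7): ref=10.0000 raw=[11.4000 15.0000 12.5000]
After op 6 tick(1): ref=11.0000 raw=[12.6000 16.5000 13.7500]
Wrap final raw readings (mod 24): 12.6000 mod 24 = 12.6000; 16.5000 mod 24 = 16.5000; 13.7500 mod 24 = 13.7500

Answer: 12.6000 16.5000 13.7500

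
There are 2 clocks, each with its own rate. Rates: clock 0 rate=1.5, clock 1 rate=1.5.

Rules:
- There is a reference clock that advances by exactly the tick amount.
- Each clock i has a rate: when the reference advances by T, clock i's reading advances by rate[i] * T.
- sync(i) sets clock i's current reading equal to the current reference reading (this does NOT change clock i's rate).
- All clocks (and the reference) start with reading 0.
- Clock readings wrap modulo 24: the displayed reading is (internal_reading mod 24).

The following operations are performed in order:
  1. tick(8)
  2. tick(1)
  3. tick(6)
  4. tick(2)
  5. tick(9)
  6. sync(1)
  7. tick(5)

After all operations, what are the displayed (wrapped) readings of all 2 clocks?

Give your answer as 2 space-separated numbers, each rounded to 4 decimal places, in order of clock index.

Answer: 22.5000 9.5000

Derivation:
After op 1 tick(8): ref=8.0000 raw=[12.0000 12.0000]
After op 2 tick(1): ref=9.0000 raw=[13.5000 13.5000]
After op 3 tick(6): ref=15.0000 raw=[22.5000 22.5000]
After op 4 tick(2): ref=17.0000 raw=[25.5000 25.5000]
After op 5 tick(9): ref=26.0000 raw=[39.0000 39.0000]
After op 6 sync(1): ref=26.0000 raw=[39.0000 26.0000]
After op 7 tick(5): ref=31.0000 raw=[46.5000 33.5000]
Wrap final raw readings (mod 24): 46.5000 mod 24 = 22.5000; 33.5000 mod 24 = 9.5000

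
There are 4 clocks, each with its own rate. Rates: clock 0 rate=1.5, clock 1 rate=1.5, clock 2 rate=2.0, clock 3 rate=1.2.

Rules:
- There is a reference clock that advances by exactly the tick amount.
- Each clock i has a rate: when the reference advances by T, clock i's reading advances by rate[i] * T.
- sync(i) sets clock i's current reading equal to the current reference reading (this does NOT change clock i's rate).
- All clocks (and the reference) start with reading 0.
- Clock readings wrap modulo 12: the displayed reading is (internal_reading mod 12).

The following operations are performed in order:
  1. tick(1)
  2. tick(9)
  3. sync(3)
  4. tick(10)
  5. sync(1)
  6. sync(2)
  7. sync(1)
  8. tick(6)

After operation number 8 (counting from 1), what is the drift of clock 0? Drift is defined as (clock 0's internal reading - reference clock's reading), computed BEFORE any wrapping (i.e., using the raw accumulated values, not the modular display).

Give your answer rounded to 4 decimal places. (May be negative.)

After op 1 tick(1): ref=1.0000 raw=[1.5000 1.5000 2.0000 1.2000]
After op 2 tick(9): ref=10.0000 raw=[15.0000 15.0000 20.0000 12.0000]
After op 3 sync(3): ref=10.0000 raw=[15.0000 15.0000 20.0000 10.0000]
After op 4 tick(10): ref=20.0000 raw=[30.0000 30.0000 40.0000 22.0000]
After op 5 sync(1): ref=20.0000 raw=[30.0000 20.0000 40.0000 22.0000]
After op 6 sync(2): ref=20.0000 raw=[30.0000 20.0000 20.0000 22.0000]
After op 7 sync(1): ref=20.0000 raw=[30.0000 20.0000 20.0000 22.0000]
After op 8 tick(6): ref=26.0000 raw=[39.0000 29.0000 32.0000 29.2000]
Drift of clock 0 after op 8: 39.0000 - 26.0000 = 13.0000

Answer: 13.0000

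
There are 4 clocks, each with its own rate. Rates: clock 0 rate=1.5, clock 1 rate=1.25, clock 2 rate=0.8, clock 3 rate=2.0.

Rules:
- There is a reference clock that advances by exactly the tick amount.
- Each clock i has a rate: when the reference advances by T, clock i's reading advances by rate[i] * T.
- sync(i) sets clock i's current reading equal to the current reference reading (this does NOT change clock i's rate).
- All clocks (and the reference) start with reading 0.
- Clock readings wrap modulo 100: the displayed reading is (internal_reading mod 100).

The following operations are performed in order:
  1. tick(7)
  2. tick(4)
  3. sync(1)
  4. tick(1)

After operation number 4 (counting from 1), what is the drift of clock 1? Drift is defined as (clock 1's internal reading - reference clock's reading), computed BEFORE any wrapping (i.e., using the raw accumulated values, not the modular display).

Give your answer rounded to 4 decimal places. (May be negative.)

After op 1 tick(7): ref=7.0000 raw=[10.5000 8.7500 5.6000 14.0000]
After op 2 tick(4): ref=11.0000 raw=[16.5000 13.7500 8.8000 22.0000]
After op 3 sync(1): ref=11.0000 raw=[16.5000 11.0000 8.8000 22.0000]
After op 4 tick(1): ref=12.0000 raw=[18.0000 12.2500 9.6000 24.0000]
Drift of clock 1 after op 4: 12.2500 - 12.0000 = 0.2500

Answer: 0.2500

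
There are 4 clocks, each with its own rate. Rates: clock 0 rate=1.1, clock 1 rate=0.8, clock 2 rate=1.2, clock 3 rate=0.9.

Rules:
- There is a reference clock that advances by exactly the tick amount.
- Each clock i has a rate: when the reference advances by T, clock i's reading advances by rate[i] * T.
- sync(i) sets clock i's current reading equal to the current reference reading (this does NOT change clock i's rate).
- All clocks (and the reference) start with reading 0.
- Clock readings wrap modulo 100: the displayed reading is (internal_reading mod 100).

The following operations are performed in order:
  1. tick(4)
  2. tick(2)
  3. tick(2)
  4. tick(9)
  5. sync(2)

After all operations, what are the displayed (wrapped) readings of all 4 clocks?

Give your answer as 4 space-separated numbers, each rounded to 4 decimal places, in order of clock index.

Answer: 18.7000 13.6000 17.0000 15.3000

Derivation:
After op 1 tick(4): ref=4.0000 raw=[4.4000 3.2000 4.8000 3.6000]
After op 2 tick(2): ref=6.0000 raw=[6.6000 4.8000 7.2000 5.4000]
After op 3 tick(2): ref=8.0000 raw=[8.8000 6.4000 9.6000 7.2000]
After op 4 tick(9): ref=17.0000 raw=[18.7000 13.6000 20.4000 15.3000]
After op 5 sync(2): ref=17.0000 raw=[18.7000 13.6000 17.0000 15.3000]
Wrap final raw readings (mod 100): 18.7000 mod 100 = 18.7000; 13.6000 mod 100 = 13.6000; 17.0000 mod 100 = 17.0000; 15.3000 mod 100 = 15.3000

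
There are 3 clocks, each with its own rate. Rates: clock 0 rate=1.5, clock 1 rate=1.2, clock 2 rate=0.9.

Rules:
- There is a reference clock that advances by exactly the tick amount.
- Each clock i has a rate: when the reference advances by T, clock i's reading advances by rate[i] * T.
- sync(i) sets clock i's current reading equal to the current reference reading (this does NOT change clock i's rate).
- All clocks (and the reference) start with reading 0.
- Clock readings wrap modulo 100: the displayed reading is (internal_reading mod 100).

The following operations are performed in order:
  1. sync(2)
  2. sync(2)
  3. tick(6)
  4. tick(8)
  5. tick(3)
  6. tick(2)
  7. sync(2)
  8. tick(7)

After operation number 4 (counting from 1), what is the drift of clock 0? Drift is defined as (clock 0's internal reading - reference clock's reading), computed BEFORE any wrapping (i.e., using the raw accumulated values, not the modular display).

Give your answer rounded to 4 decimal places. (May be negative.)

Answer: 7.0000

Derivation:
After op 1 sync(2): ref=0.0000 raw=[0.0000 0.0000 0.0000]
After op 2 sync(2): ref=0.0000 raw=[0.0000 0.0000 0.0000]
After op 3 tick(6): ref=6.0000 raw=[9.0000 7.2000 5.4000]
After op 4 tick(8): ref=14.0000 raw=[21.0000 16.8000 12.6000]
Drift of clock 0 after op 4: 21.0000 - 14.0000 = 7.0000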